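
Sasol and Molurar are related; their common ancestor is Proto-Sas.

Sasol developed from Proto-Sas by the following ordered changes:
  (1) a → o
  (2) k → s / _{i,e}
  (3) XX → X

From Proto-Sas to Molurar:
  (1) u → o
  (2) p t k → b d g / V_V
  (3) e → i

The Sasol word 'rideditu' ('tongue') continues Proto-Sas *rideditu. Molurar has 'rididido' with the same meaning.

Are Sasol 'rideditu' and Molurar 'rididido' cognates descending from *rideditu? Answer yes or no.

yes

Derive the expected Molurar reflex of *rideditu:
Molurar: *rideditu > ridedito > ridedido > rididido  (by vowel merger, intervocalic voicing, vowel merger)
Molurar 'rididido' matches the regular reflex exactly, so the pair is cognate.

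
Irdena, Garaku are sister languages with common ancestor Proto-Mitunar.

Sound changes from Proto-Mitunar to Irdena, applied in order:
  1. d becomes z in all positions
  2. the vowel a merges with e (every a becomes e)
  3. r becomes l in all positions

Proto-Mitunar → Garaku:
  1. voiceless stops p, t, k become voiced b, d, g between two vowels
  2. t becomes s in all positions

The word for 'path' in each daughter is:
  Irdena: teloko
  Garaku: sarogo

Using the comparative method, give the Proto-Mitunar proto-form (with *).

Position 3: Irdena has l, Garaku has r. Garaku preserves r here (none of its changes turn any other segment into r), so the proto-segment is *r.
Position 1: Irdena has t, Garaku has s. Irdena preserves t here (none of its changes turn any other segment into t), so the proto-segment is *t.
Continuing position by position gives *taroko; check it forward:
Irdena: start from *taroko.
  rule 1: no change — taroko
  rule 2 (vowel merger): taroko → teroko
  rule 3 (unconditioned shift): teroko → teloko
  ⇒ Irdena teloko
Garaku: *taroko > tarogo > sarogo  (by intervocalic voicing, unconditioned shift)
*taroko is the unique common source.

*taroko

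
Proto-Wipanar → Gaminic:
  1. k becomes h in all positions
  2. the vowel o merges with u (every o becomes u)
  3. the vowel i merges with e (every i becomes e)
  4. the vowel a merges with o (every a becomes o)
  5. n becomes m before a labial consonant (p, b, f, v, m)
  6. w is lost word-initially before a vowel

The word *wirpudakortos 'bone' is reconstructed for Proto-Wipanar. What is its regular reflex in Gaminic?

erpudohurtus

Gaminic: *wirpudakortos
  wirpudakortos → wirpudahortos   [unconditioned shift]
  wirpudahortos → wirpudahurtus   [vowel merger]
  wirpudahurtus → werpudahurtus   [vowel merger]
  werpudahurtus → werpudohurtus   [vowel merger]
  werpudohurtus (rule 5 does not apply)
  werpudohurtus → erpudohurtus   [glide loss]
  giving Gaminic erpudohurtus.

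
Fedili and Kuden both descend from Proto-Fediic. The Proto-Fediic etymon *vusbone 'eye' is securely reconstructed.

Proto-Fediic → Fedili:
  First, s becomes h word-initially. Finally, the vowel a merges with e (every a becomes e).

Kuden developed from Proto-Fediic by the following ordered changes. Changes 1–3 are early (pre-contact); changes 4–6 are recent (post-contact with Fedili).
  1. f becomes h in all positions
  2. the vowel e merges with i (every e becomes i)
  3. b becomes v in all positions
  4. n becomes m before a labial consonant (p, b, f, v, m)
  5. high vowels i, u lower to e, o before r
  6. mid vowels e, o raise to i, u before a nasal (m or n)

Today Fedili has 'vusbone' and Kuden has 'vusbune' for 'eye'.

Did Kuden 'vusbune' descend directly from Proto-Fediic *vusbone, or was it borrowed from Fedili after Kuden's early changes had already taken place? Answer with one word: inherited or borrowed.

borrowed

If inherited, *vusbone would pass through all of Kuden's changes:
Kuden: *vusbone
  vusbone (rule 1 does not apply)
  vusbone → vusboni   [vowel merger]
  vusboni → vusvoni   [unconditioned shift]
  vusvoni (rule 4 does not apply)
  vusvoni (rule 5 does not apply)
  vusvoni → vusvuni   [pre-nasal raising]
  giving Kuden vusvuni.
If borrowed from Fedili 'vusbone' after the early changes, it would undergo only the recent ones:
  rule 4 (nasal place assimilation): no change (vusbone)
  rule 5 (pre-rhotic lowering): no change (vusbone)
  rule 6 (pre-nasal raising): vusbone → vusbune
  ⇒ as a loan: vusbune
Kuden 'vusbune' matches the loan outcome 'vusbune', not the inherited 'vusvuni' — it skipped the early Kuden changes, so it was borrowed from Fedili.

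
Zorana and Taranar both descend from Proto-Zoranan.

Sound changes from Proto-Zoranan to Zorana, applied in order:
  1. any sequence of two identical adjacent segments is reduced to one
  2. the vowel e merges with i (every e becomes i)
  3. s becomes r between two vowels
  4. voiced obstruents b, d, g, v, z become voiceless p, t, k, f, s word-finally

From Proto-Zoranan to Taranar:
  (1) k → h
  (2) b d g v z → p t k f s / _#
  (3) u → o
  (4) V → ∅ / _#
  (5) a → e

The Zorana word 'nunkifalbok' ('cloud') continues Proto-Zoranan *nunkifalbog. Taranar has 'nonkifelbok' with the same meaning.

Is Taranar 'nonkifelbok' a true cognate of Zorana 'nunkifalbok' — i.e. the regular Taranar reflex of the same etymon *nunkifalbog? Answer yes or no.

no

Derive the expected Taranar reflex of *nunkifalbog:
Taranar: *nunkifalbog
  nunkifalbog → nunhifalbog   [unconditioned shift]
  nunhifalbog → nunhifalbok   [final devoicing]
  nunhifalbok → nonhifalbok   [vowel merger]
  nonhifalbok (rule 4 does not apply)
  nonhifalbok → nonhifelbok   [vowel merger]
  giving Taranar nonhifelbok.
The regular Taranar reflex would be 'nonhifelbok', but the attested form is 'nonkifelbok'. The correspondence is irregular, so they are not cognates (the Taranar form has a different source).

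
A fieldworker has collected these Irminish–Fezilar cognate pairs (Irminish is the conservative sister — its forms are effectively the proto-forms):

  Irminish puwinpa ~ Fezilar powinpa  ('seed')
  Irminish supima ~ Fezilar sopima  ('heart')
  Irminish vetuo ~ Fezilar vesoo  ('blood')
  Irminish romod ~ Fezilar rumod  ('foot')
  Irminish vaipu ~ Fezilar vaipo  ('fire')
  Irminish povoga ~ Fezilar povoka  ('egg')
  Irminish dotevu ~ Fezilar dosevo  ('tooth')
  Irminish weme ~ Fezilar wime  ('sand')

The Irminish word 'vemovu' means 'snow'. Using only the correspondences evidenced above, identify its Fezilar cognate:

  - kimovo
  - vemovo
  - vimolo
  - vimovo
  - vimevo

weme ~ wime — Irminish e corresponds to Fezilar i after a consonant, before a nasal.
vaipu ~ vaipo, dotevu ~ dosevo — Irminish u corresponds to Fezilar o word-finally.
Applying these to Irminish 'vemovu':
  vemovu → vimovu   (e→i after a consonant, before a nasal)
  vimovu → vimovo   (u→o word-finally)
So the Fezilar cognate is 'vimovo'.

vimovo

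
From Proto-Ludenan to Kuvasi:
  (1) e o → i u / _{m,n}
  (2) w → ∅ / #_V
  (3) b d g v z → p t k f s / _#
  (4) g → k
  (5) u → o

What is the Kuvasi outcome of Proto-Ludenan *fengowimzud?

finkowimzot

Kuvasi: *fengowimzud > fingowimzud > fingowimzut > finkowimzut > finkowimzot  (by pre-nasal raising, final devoicing, unconditioned shift, vowel merger)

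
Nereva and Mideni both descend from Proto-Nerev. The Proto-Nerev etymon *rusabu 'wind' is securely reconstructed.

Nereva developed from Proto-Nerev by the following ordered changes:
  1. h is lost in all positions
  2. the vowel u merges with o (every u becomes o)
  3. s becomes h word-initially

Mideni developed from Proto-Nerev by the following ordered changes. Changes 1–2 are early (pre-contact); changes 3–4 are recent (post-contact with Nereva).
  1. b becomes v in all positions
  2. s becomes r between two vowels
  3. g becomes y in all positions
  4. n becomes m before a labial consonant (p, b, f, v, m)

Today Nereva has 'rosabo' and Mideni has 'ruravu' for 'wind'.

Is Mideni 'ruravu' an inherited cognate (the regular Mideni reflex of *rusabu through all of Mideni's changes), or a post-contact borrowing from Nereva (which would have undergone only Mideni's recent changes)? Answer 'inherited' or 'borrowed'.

inherited

If inherited, *rusabu would pass through all of Mideni's changes:
Mideni: start from *rusabu.
  rule 1 (unconditioned shift): rusabu → rusavu
  rule 2 (rhotacism): rusavu → ruravu
  rule 3: no change — ruravu
  rule 4: no change — ruravu
  ⇒ Mideni ruravu
If borrowed from Nereva 'rosabo' after the early changes, it would undergo only the recent ones:
  rule 3 (unconditioned shift): no change (rosabo)
  rule 4 (nasal place assimilation): no change (rosabo)
  ⇒ as a loan: rosabo
Mideni 'ruravu' matches the inherited outcome exactly, so it is an inherited cognate, not a loan.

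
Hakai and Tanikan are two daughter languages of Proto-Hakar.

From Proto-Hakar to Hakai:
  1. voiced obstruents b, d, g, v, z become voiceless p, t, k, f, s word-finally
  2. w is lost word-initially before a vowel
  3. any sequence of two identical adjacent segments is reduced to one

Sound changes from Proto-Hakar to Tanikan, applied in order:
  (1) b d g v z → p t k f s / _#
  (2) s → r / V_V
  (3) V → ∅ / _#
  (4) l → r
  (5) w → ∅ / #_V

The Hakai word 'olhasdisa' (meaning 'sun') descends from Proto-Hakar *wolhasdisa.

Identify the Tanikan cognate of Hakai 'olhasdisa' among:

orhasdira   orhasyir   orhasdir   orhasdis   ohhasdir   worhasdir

orhasdir

Tanikan: start from *wolhasdisa.
  rule 1: no change — wolhasdisa
  rule 2 (rhotacism): wolhasdisa → wolhasdira
  rule 3 (apocope): wolhasdira → wolhasdir
  rule 4 (unconditioned shift): wolhasdir → worhasdir
  rule 5 (glide loss): worhasdir → orhasdir
  ⇒ Tanikan orhasdir
The other candidates each miss or misapply at least one Tanikan change.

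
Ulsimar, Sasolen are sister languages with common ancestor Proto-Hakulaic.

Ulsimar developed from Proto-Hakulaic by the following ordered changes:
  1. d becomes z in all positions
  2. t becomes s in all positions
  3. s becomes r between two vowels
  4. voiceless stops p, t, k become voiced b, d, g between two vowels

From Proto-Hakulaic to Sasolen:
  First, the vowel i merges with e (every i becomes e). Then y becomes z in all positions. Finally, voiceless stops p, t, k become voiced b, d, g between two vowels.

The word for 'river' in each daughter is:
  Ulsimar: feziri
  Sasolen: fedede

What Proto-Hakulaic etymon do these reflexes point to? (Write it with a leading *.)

*fediti

Position 5: Ulsimar has r, Sasolen has d. Taking the neighbouring segments as reconstructed: Ulsimar r could go back to *t or *s or *r; Sasolen d could go back to *t or *d — the one source consistent with every daughter is *t.
Position 6: Ulsimar has i, Sasolen has e. Ulsimar preserves i here (none of its changes turn any other segment into i), so the proto-segment is *i.
Position 4: Ulsimar has i, Sasolen has e. Ulsimar preserves i here (none of its changes turn any other segment into i), so the proto-segment is *i.
This points to *fediti. Verify forward in each daughter:
Ulsimar: start from *fediti.
  rule 1 (unconditioned shift): fediti → feziti
  rule 2 (unconditioned shift): feziti → fezisi
  rule 3 (rhotacism): fezisi → feziri
  rule 4: no change — feziri
  ⇒ Ulsimar feziri
Sasolen: start from *fediti.
  rule 1 (vowel merger): fediti → fedete
  rule 2: no change — fedete
  rule 3 (intervocalic voicing): fedete → fedede
  ⇒ Sasolen fedede
No other proto-form is consistent with every reflex, so the reconstruction is *fediti.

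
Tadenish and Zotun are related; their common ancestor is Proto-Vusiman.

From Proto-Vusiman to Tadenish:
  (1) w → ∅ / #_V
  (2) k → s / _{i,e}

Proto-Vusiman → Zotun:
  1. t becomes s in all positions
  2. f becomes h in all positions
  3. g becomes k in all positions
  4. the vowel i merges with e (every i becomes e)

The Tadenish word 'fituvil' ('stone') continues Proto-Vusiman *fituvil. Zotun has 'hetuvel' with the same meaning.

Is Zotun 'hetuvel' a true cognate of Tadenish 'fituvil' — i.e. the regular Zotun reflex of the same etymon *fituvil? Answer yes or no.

Derive the expected Zotun reflex of *fituvil:
Zotun: *fituvil
  fituvil → fisuvil   [unconditioned shift]
  fisuvil → hisuvil   [unconditioned shift]
  hisuvil (rule 3 does not apply)
  hisuvil → hesuvel   [vowel merger]
  giving Zotun hesuvel.
The regular Zotun reflex would be 'hesuvel', but the attested form is 'hetuvel'. The correspondence is irregular, so they are not cognates (the Zotun form has a different source).

no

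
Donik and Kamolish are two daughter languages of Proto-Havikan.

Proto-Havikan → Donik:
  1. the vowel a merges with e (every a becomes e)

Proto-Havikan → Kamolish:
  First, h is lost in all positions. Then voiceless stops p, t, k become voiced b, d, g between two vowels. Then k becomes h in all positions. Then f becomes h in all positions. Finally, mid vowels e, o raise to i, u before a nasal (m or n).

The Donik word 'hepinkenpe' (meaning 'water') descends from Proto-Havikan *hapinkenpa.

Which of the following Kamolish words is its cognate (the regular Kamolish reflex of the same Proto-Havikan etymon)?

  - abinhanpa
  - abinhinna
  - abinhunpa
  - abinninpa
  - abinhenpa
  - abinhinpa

abinhinpa

Kamolish: *hapinkenpa
  hapinkenpa → apinkenpa   [h-loss]
  apinkenpa → abinkenpa   [intervocalic voicing]
  abinkenpa → abinhenpa   [unconditioned shift]
  abinhenpa (rule 4 does not apply)
  abinhenpa → abinhinpa   [pre-nasal raising]
  giving Kamolish abinhinpa.
The other candidates each miss or misapply at least one Kamolish change.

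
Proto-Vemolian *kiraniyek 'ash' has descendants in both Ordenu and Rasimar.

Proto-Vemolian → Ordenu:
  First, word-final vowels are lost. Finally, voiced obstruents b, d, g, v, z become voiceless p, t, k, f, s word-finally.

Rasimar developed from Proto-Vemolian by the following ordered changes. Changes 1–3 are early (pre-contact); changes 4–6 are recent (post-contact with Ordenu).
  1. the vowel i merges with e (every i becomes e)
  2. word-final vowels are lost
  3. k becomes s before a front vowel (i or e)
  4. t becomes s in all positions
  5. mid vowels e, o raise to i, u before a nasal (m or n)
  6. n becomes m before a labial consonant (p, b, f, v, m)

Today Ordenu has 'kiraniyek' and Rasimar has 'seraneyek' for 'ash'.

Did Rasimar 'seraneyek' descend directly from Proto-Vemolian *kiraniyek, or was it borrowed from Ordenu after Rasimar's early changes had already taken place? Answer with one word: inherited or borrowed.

inherited

If inherited, *kiraniyek would pass through all of Rasimar's changes:
Rasimar: *kiraniyek > keraneyek > seraneyek  (by vowel merger, palatalisation)
If borrowed from Ordenu 'kiraniyek' after the early changes, it would undergo only the recent ones:
  rule 4 (unconditioned shift): no change (kiraniyek)
  rule 5 (pre-nasal raising): no change (kiraniyek)
  rule 6 (nasal place assimilation): no change (kiraniyek)
  ⇒ as a loan: kiraniyek
Rasimar 'seraneyek' matches the inherited outcome exactly, so it is an inherited cognate, not a loan.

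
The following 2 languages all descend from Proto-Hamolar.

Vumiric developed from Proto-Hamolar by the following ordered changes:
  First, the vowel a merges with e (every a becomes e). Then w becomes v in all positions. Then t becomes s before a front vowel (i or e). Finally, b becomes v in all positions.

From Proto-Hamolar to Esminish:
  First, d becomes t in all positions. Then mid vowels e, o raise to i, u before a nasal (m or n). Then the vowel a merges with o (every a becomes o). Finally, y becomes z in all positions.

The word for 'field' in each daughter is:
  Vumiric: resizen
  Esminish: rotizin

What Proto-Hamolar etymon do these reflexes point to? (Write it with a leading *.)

*ratizen

Position 3: Vumiric has s, Esminish has t. Taking the neighbouring segments as reconstructed: Vumiric s could go back to *t or *s; Esminish t could go back to *t or *d — the one source consistent with every daughter is *t.
Position 2: Vumiric has e, Esminish has o. Taking the neighbouring segments as reconstructed: Vumiric e could go back to *a or *e; Esminish o could go back to *a or *o — the one source consistent with every daughter is *a.
This points to *ratizen. Verify forward in each daughter:
Vumiric: *ratizen > retizen > resizen  (by vowel merger, palatalisation)
Esminish: *ratizen
  ratizen (rule 1 does not apply)
  ratizen → ratizin   [pre-nasal raising]
  ratizin → rotizin   [vowel merger]
  rotizin (rule 4 does not apply)
  giving Esminish rotizin.
No other proto-form is consistent with every reflex, so the reconstruction is *ratizen.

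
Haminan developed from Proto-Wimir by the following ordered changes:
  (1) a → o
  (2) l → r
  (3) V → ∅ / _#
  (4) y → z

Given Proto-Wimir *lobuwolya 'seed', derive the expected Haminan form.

robuworz

Haminan: start from *lobuwolya.
  rule 1 (vowel merger): lobuwolya → lobuwolyo
  rule 2 (unconditioned shift): lobuwolyo → robuworyo
  rule 3 (apocope): robuworyo → robuwory
  rule 4 (unconditioned shift): robuwory → robuworz
  ⇒ Haminan robuworz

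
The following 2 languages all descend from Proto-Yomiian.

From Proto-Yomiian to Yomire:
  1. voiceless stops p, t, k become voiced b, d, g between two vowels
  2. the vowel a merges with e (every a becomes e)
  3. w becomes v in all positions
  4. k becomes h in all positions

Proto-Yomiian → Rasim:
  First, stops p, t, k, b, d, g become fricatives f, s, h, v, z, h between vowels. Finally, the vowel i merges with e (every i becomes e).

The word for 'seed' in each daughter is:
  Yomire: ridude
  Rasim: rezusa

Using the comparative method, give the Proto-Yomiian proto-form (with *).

Position 3: Yomire has d, Rasim has z. Taking the neighbouring segments as reconstructed: Yomire d could go back to *t or *d; Rasim z could go back to *d or *z — the one source consistent with every daughter is *d.
Position 6: Yomire has e, Rasim has a. Rasim preserves a here (none of its changes turn any other segment into a), so the proto-segment is *a.
Position 5: Yomire has d, Rasim has s. Taking the neighbouring segments as reconstructed: Yomire d could go back to *t or *d; Rasim s could go back to *t or *s — the one source consistent with every daughter is *t.
Continuing position by position gives *riduta; check it forward:
Yomire: *riduta > riduda > ridude  (by intervocalic voicing, vowel merger)
Rasim: *riduta > rizusa > rezusa  (by intervocalic lenition, vowel merger)
Only *riduta yields all of Yomire ridude, Rasim rezusa.

*riduta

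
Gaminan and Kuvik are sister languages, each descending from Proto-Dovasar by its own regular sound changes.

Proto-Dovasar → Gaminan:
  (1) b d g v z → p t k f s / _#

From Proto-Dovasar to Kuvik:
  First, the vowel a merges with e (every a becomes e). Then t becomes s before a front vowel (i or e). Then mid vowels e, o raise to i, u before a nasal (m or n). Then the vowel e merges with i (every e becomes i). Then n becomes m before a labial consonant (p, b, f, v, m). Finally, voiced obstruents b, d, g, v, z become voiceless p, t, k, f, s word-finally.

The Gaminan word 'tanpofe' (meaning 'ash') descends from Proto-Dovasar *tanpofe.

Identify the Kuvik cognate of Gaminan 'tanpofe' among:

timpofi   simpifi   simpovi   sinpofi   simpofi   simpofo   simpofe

simpofi

Kuvik: *tanpofe
  tanpofe → tenpofe   [vowel merger]
  tenpofe → senpofe   [palatalisation]
  senpofe → sinpofe   [pre-nasal raising]
  sinpofe → sinpofi   [vowel merger]
  sinpofi → simpofi   [nasal place assimilation]
  simpofi (rule 6 does not apply)
  giving Kuvik simpofi.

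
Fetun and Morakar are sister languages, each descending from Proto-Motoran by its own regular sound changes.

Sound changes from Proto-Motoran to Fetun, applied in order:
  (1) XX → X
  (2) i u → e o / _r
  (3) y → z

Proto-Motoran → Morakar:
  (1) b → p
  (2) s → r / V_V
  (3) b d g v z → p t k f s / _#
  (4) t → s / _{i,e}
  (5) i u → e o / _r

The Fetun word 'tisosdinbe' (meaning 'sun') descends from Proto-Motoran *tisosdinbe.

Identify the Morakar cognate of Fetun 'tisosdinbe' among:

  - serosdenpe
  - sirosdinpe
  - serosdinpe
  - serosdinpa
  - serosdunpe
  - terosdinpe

Morakar: *tisosdinbe
  tisosdinbe → tisosdinpe   [unconditioned shift]
  tisosdinpe → tirosdinpe   [rhotacism]
  tirosdinpe (rule 3 does not apply)
  tirosdinpe → sirosdinpe   [palatalisation]
  sirosdinpe → serosdinpe   [pre-rhotic lowering]
  giving Morakar serosdinpe.

serosdinpe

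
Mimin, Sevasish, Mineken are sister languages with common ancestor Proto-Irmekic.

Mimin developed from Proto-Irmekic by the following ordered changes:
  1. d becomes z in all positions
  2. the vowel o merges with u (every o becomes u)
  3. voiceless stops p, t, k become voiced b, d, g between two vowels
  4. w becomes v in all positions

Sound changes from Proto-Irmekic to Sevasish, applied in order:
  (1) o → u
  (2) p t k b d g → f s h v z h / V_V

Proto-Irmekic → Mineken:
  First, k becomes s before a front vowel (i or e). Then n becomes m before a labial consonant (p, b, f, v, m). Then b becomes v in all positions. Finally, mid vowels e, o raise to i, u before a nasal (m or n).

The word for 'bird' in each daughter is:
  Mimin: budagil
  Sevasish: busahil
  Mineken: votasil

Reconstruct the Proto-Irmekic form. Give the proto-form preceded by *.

Position 5: Mimin has g, Sevasish has h, Mineken has s. Taking the neighbouring segments as reconstructed: Mimin g could go back to *k or *g; Sevasish h could go back to *k or *g or *h; Mineken s could go back to *k or *s — the one source consistent with every daughter is *k.
Position 1: Mimin has b, Sevasish has b, Mineken has v. Sevasish preserves b here (none of its changes turn any other segment into b), so the proto-segment is *b.
Continuing position by position gives *botakil; check it forward:
Mimin: *botakil > butakil > budagil  (by vowel merger, intervocalic voicing)
Sevasish: *botakil > butakil > busahil  (by vowel merger, intervocalic lenition)
Mineken: *botakil > botasil > votasil  (by palatalisation, unconditioned shift)
Only *botakil yields all of Mimin budagil, Sevasish busahil, Mineken votasil.

*botakil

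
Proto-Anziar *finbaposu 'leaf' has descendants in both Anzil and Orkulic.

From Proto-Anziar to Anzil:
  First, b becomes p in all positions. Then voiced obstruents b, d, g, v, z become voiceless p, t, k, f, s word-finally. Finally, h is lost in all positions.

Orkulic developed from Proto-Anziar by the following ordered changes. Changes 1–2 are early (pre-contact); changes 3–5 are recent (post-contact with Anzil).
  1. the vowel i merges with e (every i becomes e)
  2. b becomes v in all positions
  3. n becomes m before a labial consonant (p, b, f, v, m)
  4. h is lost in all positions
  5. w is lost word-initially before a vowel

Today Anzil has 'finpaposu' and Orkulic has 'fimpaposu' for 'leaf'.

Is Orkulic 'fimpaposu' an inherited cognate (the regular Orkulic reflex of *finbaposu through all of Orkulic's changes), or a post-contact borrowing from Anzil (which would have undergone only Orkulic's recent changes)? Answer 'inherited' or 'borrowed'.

borrowed

If inherited, *finbaposu would pass through all of Orkulic's changes:
Orkulic: *finbaposu > fenbaposu > fenvaposu > femvaposu  (by vowel merger, unconditioned shift, nasal place assimilation)
If borrowed from Anzil 'finpaposu' after the early changes, it would undergo only the recent ones:
  rule 3 (nasal place assimilation): finpaposu → fimpaposu
  rule 4 (h-loss): no change (fimpaposu)
  rule 5 (glide loss): no change (fimpaposu)
  ⇒ as a loan: fimpaposu
Orkulic 'fimpaposu' matches the loan outcome 'fimpaposu', not the inherited 'femvaposu' — it skipped the early Orkulic changes, so it was borrowed from Anzil.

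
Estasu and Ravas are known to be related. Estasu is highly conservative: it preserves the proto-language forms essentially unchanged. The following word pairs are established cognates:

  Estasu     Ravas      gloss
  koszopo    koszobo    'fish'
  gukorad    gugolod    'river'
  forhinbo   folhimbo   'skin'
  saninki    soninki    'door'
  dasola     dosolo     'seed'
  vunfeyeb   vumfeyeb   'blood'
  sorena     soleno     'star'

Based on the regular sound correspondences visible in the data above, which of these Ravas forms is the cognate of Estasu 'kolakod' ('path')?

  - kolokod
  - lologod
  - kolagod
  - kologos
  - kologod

gukorad ~ gugolod, dasola ~ dosolo — Estasu a corresponds to Ravas o after a consonant, before a consonant other than r, m, n, p, b, f, v.
gukorad ~ gugolod — Estasu k corresponds to Ravas g between vowels (before a back vowel).
Applying these to Estasu 'kolakod':
  kolakod → kolokod   (a→o after a consonant, before a consonant other than r, m, n, p, b, f, v)
  kolokod → kologod   (k→g between vowels (before a back vowel))
So the Ravas cognate is 'kologod'.

kologod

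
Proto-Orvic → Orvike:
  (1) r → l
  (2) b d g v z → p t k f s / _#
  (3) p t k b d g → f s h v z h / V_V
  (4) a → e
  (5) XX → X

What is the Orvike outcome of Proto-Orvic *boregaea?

bolehe

Orvike: start from *boregaea.
  rule 1 (unconditioned shift): boregaea → bolegaea
  rule 2: no change — bolegaea
  rule 3 (intervocalic lenition): bolegaea → bolehaea
  rule 4 (vowel merger): bolehaea → boleheee
  rule 5 (degemination): boleheee → bolehe
  ⇒ Orvike bolehe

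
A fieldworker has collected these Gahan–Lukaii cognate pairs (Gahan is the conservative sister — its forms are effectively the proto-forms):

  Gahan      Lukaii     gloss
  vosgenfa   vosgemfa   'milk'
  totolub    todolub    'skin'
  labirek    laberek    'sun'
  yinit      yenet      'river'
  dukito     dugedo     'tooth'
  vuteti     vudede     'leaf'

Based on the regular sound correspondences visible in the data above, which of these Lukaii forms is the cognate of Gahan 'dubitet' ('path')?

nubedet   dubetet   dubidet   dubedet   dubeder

yinit ~ yenet, dukito ~ dugedo — Gahan i corresponds to Lukaii e after a consonant, before a consonant other than r, m, n, p, b, f, v.
vuteti ~ vudede — Gahan t corresponds to Lukaii d between vowels (before a front vowel).
Applying these to Gahan 'dubitet':
  dubitet → dubetet   (i→e after a consonant, before a consonant other than r, m, n, p, b, f, v)
  dubetet → dubedet   (t→d between vowels (before a front vowel))
So the Lukaii cognate is 'dubedet'.

dubedet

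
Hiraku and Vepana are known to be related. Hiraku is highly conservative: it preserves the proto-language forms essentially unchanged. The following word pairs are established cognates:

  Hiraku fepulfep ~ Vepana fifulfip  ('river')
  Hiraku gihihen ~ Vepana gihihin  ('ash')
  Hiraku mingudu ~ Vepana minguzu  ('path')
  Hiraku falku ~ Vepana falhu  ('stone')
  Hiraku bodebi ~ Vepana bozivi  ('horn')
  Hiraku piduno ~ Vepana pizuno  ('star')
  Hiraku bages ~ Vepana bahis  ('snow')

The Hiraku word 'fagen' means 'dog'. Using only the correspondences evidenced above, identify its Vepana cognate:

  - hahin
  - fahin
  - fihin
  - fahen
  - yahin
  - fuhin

fahin

bages ~ bahis — Hiraku g corresponds to Vepana h between vowels (before a front vowel).
gihihen ~ gihihin — Hiraku e corresponds to Vepana i after a consonant, before a nasal.
Applying these to Hiraku 'fagen':
  fagen → fahen   (g→h between vowels (before a front vowel))
  fahen → fahin   (e→i after a consonant, before a nasal)
So the Vepana cognate is 'fahin'.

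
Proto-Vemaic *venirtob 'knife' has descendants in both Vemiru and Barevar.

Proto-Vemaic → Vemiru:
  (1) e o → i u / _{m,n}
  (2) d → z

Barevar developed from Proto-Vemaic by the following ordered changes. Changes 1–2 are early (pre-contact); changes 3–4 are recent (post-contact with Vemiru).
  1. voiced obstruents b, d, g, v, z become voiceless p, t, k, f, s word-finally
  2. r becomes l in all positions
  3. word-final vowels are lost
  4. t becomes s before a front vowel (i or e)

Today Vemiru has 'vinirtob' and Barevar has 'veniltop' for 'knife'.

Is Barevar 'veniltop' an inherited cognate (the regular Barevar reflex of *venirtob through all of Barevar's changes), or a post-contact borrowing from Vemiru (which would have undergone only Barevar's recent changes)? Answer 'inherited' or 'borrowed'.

inherited

If inherited, *venirtob would pass through all of Barevar's changes:
Barevar: *venirtob
  venirtob → venirtop   [final devoicing]
  venirtop → veniltop   [unconditioned shift]
  veniltop (rule 3 does not apply)
  veniltop (rule 4 does not apply)
  giving Barevar veniltop.
If borrowed from Vemiru 'vinirtob' after the early changes, it would undergo only the recent ones:
  rule 3 (apocope): no change (vinirtob)
  rule 4 (palatalisation): no change (vinirtob)
  ⇒ as a loan: vinirtob
Barevar 'veniltop' matches the inherited outcome exactly, so it is an inherited cognate, not a loan.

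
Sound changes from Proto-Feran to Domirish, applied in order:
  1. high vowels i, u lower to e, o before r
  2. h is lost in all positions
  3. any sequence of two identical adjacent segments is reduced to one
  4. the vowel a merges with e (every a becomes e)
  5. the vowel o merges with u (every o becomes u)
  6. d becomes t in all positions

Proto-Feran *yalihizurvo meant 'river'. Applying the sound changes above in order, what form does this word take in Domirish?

Domirish: *yalihizurvo
  yalihizurvo → yalihizorvo   [pre-rhotic lowering]
  yalihizorvo → yaliizorvo   [h-loss]
  yaliizorvo → yalizorvo   [degemination]
  yalizorvo → yelizorvo   [vowel merger]
  yelizorvo → yelizurvu   [vowel merger]
  yelizurvu (rule 6 does not apply)
  giving Domirish yelizurvu.

yelizurvu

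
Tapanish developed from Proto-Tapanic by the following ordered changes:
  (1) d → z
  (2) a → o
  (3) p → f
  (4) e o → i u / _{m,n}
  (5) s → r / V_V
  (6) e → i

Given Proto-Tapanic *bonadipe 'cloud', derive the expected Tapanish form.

bunozifi

Tapanish: *bonadipe
  bonadipe → bonazipe   [unconditioned shift]
  bonazipe → bonozipe   [vowel merger]
  bonozipe → bonozife   [unconditioned shift]
  bonozife → bunozife   [pre-nasal raising]
  bunozife (rule 5 does not apply)
  bunozife → bunozifi   [vowel merger]
  giving Tapanish bunozifi.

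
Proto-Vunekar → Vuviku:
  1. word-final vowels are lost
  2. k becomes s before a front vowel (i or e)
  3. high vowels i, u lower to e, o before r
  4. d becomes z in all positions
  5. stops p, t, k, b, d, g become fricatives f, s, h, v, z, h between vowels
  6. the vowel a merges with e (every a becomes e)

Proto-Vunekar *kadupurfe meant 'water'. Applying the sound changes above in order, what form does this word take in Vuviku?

Vuviku: *kadupurfe
  kadupurfe → kadupurf   [apocope]
  kadupurf (rule 2 does not apply)
  kadupurf → kaduporf   [pre-rhotic lowering]
  kaduporf → kazuporf   [unconditioned shift]
  kazuporf → kazuforf   [intervocalic lenition]
  kazuforf → kezuforf   [vowel merger]
  giving Vuviku kezuforf.

kezuforf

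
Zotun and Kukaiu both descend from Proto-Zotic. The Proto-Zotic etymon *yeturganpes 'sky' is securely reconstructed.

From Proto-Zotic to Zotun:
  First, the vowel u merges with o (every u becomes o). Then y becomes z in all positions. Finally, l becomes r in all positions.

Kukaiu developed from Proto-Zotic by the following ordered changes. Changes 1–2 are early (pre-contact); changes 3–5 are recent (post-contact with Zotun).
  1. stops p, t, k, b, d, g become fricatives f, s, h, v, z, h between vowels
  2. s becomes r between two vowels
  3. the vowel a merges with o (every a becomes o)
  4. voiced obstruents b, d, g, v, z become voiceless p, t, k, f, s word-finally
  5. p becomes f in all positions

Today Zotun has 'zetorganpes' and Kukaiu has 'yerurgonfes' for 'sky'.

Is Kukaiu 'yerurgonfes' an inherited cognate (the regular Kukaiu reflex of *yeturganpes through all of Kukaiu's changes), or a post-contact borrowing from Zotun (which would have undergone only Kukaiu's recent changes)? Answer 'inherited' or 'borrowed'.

inherited

If inherited, *yeturganpes would pass through all of Kukaiu's changes:
Kukaiu: *yeturganpes
  yeturganpes → yesurganpes   [intervocalic lenition]
  yesurganpes → yerurganpes   [rhotacism]
  yerurganpes → yerurgonpes   [vowel merger]
  yerurgonpes (rule 4 does not apply)
  yerurgonpes → yerurgonfes   [unconditioned shift]
  giving Kukaiu yerurgonfes.
If borrowed from Zotun 'zetorganpes' after the early changes, it would undergo only the recent ones:
  rule 3 (vowel merger): zetorganpes → zetorgonpes
  rule 4 (final devoicing): no change (zetorgonpes)
  rule 5 (unconditioned shift): zetorgonpes → zetorgonfes
  ⇒ as a loan: zetorgonfes
Kukaiu 'yerurgonfes' matches the inherited outcome exactly, so it is an inherited cognate, not a loan.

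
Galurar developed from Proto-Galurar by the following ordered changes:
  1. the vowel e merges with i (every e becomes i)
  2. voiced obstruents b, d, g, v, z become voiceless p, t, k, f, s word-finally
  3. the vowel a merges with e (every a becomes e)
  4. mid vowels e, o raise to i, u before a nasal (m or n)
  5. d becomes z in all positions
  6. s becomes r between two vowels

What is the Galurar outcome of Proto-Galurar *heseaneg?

hiriinik

Galurar: start from *heseaneg.
  rule 1 (vowel merger): heseaneg → hisianig
  rule 2 (final devoicing): hisianig → hisianik
  rule 3 (vowel merger): hisianik → hisienik
  rule 4 (pre-nasal raising): hisienik → hisiinik
  rule 5: no change — hisiinik
  rule 6 (rhotacism): hisiinik → hiriinik
  ⇒ Galurar hiriinik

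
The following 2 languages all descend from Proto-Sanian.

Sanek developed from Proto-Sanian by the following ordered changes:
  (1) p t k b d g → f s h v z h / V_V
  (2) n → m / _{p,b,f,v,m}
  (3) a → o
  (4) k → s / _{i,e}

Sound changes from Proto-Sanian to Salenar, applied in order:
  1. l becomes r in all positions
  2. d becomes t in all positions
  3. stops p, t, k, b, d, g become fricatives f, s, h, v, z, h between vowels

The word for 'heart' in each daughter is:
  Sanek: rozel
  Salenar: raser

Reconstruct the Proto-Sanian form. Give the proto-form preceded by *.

Position 5: Sanek has l, Salenar has r. Sanek preserves l here (none of its changes turn any other segment into l), so the proto-segment is *l.
Position 3: Sanek has z, Salenar has s. Taking the neighbouring segments as reconstructed: Sanek z could go back to *d or *z; Salenar s could go back to *t or *d or *s — the one source consistent with every daughter is *d.
Position 2: Sanek has o, Salenar has a. Salenar preserves a here (none of its changes turn any other segment into a), so the proto-segment is *a.
Verify the candidate proto-form against each daughter:
Sanek: *radel
  radel → razel   [intervocalic lenition]
  razel (rule 2 does not apply)
  razel → rozel   [vowel merger]
  rozel (rule 4 does not apply)
  giving Sanek rozel.
Salenar: *radel > rader > rater > raser  (by unconditioned shift, unconditioned shift, intervocalic lenition)
*radel is the unique common source.

*radel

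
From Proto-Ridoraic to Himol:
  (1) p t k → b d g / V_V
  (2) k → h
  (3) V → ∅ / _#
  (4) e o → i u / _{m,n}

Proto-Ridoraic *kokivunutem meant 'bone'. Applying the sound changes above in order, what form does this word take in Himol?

Himol: start from *kokivunutem.
  rule 1 (intervocalic voicing): kokivunutem → kogivunudem
  rule 2 (unconditioned shift): kogivunudem → hogivunudem
  rule 3: no change — hogivunudem
  rule 4 (pre-nasal raising): hogivunudem → hogivunudim
  ⇒ Himol hogivunudim

hogivunudim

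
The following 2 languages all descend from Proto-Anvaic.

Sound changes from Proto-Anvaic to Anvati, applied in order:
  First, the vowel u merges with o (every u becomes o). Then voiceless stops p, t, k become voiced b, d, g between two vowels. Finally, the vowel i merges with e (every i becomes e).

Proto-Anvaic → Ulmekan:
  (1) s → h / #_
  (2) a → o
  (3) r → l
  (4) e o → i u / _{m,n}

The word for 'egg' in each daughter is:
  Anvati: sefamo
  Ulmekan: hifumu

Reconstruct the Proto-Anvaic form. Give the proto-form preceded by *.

Position 6: Anvati has o, Ulmekan has u. Taking the neighbouring segments as reconstructed: Anvati o could go back to *o or *u; Ulmekan u can only go back to *u — the one source consistent with every daughter is *u.
Position 4: Anvati has a, Ulmekan has u. Anvati preserves a here (none of its changes turn any other segment into a), so the proto-segment is *a.
This points to *sifamu. Verify forward in each daughter:
Anvati: *sifamu > sifamo > sefamo  (by vowel merger, vowel merger)
Ulmekan: *sifamu
  sifamu → hifamu   [debuccalisation]
  hifamu → hifomu   [vowel merger]
  hifomu (rule 3 does not apply)
  hifomu → hifumu   [pre-nasal raising]
  giving Ulmekan hifumu.
Only *sifamu yields all of Anvati sefamo, Ulmekan hifumu.

*sifamu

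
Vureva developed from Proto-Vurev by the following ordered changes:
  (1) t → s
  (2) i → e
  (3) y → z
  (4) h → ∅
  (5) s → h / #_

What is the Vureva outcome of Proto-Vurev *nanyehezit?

nanzeezes

Vureva: start from *nanyehezit.
  rule 1 (unconditioned shift): nanyehezit → nanyehezis
  rule 2 (vowel merger): nanyehezis → nanyehezes
  rule 3 (unconditioned shift): nanyehezes → nanzehezes
  rule 4 (h-loss): nanzehezes → nanzeezes
  rule 5: no change — nanzeezes
  ⇒ Vureva nanzeezes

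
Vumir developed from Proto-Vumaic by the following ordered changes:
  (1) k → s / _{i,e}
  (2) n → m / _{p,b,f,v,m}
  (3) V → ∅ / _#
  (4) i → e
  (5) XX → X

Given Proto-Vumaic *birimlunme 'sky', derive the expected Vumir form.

Vumir: *birimlunme
  birimlunme (rule 1 does not apply)
  birimlunme → birimlumme   [nasal place assimilation]
  birimlumme → birimlumm   [apocope]
  birimlumm → beremlumm   [vowel merger]
  beremlumm → beremlum   [degemination]
  giving Vumir beremlum.

beremlum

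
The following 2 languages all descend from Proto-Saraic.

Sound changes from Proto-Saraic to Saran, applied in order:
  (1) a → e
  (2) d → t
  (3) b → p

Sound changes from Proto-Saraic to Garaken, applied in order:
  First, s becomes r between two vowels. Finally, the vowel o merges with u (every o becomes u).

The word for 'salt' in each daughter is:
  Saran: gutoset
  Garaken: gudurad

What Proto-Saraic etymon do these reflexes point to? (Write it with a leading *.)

*gudosad

Position 7: Saran has t, Garaken has d. Garaken preserves d here (none of its changes turn any other segment into d), so the proto-segment is *d.
Position 4: Saran has o, Garaken has u. Saran preserves o here (none of its changes turn any other segment into o), so the proto-segment is *o.
Position 5: Saran has s, Garaken has r. Saran preserves s here (none of its changes turn any other segment into s), so the proto-segment is *s.
Verify the candidate proto-form against each daughter:
Saran: *gudosad
  gudosad → gudosed   [vowel merger]
  gudosed → gutoset   [unconditioned shift]
  gutoset (rule 3 does not apply)
  giving Saran gutoset.
Garaken: *gudosad > gudorad > gudurad  (by rhotacism, vowel merger)
Only *gudosad yields all of Saran gutoset, Garaken gudurad.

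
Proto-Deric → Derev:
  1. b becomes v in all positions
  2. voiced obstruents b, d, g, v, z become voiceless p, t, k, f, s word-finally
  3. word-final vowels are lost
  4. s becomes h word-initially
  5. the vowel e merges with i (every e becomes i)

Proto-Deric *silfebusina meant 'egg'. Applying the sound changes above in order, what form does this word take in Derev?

hilfivusin

Derev: *silfebusina
  silfebusina → silfevusina   [unconditioned shift]
  silfevusina (rule 2 does not apply)
  silfevusina → silfevusin   [apocope]
  silfevusin → hilfevusin   [debuccalisation]
  hilfevusin → hilfivusin   [vowel merger]
  giving Derev hilfivusin.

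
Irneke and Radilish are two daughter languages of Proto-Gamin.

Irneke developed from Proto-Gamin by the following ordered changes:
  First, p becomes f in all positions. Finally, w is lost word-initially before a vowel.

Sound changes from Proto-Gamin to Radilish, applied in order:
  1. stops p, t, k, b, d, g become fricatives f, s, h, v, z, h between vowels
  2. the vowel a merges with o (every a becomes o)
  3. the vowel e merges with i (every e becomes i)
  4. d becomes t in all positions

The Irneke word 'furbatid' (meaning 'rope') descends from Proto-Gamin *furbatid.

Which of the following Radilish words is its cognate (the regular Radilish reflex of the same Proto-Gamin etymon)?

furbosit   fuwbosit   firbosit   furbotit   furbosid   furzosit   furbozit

furbosit

Radilish: start from *furbatid.
  rule 1 (intervocalic lenition): furbatid → furbasid
  rule 2 (vowel merger): furbasid → furbosid
  rule 3: no change — furbosid
  rule 4 (unconditioned shift): furbosid → furbosit
  ⇒ Radilish furbosit
The other candidates each miss or misapply at least one Radilish change.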